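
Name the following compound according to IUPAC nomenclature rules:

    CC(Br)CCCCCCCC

2-bromodecane

The longest carbon chain is 10 atoms: the parent is decane.
Choose the numbering such that the substituent locant set {2} is lower than {9} at the first point of difference.
This places a bromo group at C-2.
The name is 2-bromodecane.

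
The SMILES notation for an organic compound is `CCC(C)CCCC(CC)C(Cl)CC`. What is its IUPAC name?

3-chloro-4-ethyl-8-methyldecane

The longest carbon chain is 10 atoms: the parent is decane.
Number the chain so that the substituent locant set {3,4,8} is lower than {3,7,8} at the first point of difference.
With this numbering: a chloro group at C-3; an ethyl group at C-4; a methyl group at C-8.
Prefixes are listed alphabetically: chloro, ethyl, methyl.
Putting it together: 3-chloro-4-ethyl-8-methyldecane.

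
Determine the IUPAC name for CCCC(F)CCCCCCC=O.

8-fluoroundecanal

The longest carbon chain that includes the –CHO group has 11 carbons, so the parent hydride is undecane.
An aldehyde (terminal –CHO) is the principal characteristic group, giving the suffix -al.
The numbering direction is chosen so that the aldehyde carbon is C-1 by definition.
This places a fluoro group at C-8.
Assembling the pieces gives 8-fluoroundecanal.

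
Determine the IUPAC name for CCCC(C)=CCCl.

The longest chain bearing the multiple bond is 6 carbons long (hexane).
There is one C=C double bond, indicated by the ending -ene.
The numbering direction is chosen so that numbering from this end puts the double bond at C-2 rather than C-4.
With this numbering: the double bond between C-2 and C-3; a chloro group at C-1; a methyl group at C-3.
Substituent prefixes are cited in alphabetical order (multiplying prefixes like di-/tri- are ignored for ordering).
Assembling the pieces gives 1-chloro-3-methylhex-2-ene.

1-chloro-3-methylhex-2-ene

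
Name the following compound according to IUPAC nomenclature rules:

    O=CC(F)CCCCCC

Counting along the main chain through the –CHO group gives 8 carbons: the parent is octane.
The highest-priority functional group is an aldehyde (terminal –CHO), so the name ends in -al.
The numbering direction is chosen so that the aldehyde carbon is C-1 by definition.
That gives a fluoro group at C-2.
The name is 2-fluorooctanal.

2-fluorooctanal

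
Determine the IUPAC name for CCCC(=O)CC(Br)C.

The longest carbon chain that includes the carbonyl has 7 carbons, so the parent hydride is heptane.
The principal characteristic group is a ketone (C=O on an internal carbon), named with the suffix -one.
Number the chain so that the substituent locant set {2} is lower than {6} at the first point of difference.
With this numbering: the carbonyl at C-4; a bromo group at C-2.
Assembling the pieces gives 2-bromoheptan-4-one.

2-bromoheptan-4-one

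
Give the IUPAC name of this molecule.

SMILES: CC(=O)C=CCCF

6-fluorohex-3-en-2-one

Counting along the main chain through the carbonyl and the multiple bond gives 6 carbons: the parent is hexane.
The highest-priority functional group is a ketone (C=O on an internal carbon), so the name ends in -one.
A C=C double bond in the chain gives the infix -ene-.
Number the chain so that numbering from this end puts the carbonyl group at C-2 rather than C-5.
This places the carbonyl at C-2; the double bond between C-3 and C-4; a fluoro group at C-6.
Assembling the pieces gives 6-fluorohex-3-en-2-one.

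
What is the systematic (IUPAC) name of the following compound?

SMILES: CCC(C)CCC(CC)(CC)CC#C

4,4-diethyl-7-methylnon-1-yne

The longest carbon chain that includes the multiple bond has 9 carbons, so the parent hydride is nonane.
The chain contains a C≡C triple bond, so the unsaturation ending is -yne.
Number the chain so that numbering from this end puts the triple bond at C-1 rather than C-8.
This places the triple bond between C-1 and C-2; two ethyl groups at C-4; a methyl group at C-7.
The substituents are ordered alphabetically, ignoring any di-/tri- multipliers.
Assembling the pieces gives 4,4-diethyl-7-methylnon-1-yne.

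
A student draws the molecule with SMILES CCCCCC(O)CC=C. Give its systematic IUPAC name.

The longest chain bearing the –OH group and the multiple bond is 9 carbons long (nonane).
The highest-priority functional group is an alcohol (–OH), so the name ends in -ol.
The chain contains a C=C double bond, so the unsaturation ending is -ene.
Choose the numbering such that numbering from this end puts the hydroxyl group at C-4 rather than C-6.
This places the hydroxyl at C-4; the double bond between C-1 and C-2.
Assembling the pieces gives non-1-en-4-ol.

non-1-en-4-ol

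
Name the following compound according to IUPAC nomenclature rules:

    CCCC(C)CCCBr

1-bromo-4-methylheptane

The longest continuous carbon chain has 7 atoms, so the parent hydride is heptane.
Number the chain so that the substituent locant set {1,4} is lower than {4,7} at the first point of difference.
That gives a bromo group at C-1; a methyl group at C-4.
Prefixes are listed alphabetically: bromo, methyl.
The name is 1-bromo-4-methylheptane.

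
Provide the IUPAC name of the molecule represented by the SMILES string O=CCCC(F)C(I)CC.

4-fluoro-5-iodoheptanal

Counting along the main chain through the –CHO group gives 7 carbons: the parent is heptane.
The highest-priority functional group is an aldehyde (terminal –CHO), so the name ends in -al.
Choose the numbering such that the aldehyde carbon is C-1 by definition.
With this numbering: a fluoro group at C-4; an iodo group at C-5.
The substituents are ordered alphabetically, ignoring any di-/tri- multipliers.
The name is 4-fluoro-5-iodoheptanal.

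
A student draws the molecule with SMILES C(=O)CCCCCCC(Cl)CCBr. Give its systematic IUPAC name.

10-bromo-8-chlorodecanal

The longest chain bearing the –CHO group is 10 carbons long (decane).
The highest-priority functional group is an aldehyde (terminal –CHO), so the name ends in -al.
Number the chain so that the aldehyde carbon is C-1 by definition.
That gives a bromo group at C-10; a chloro group at C-8.
The substituents are ordered alphabetically, ignoring any di-/tri- multipliers.
Assembling the pieces gives 10-bromo-8-chlorodecanal.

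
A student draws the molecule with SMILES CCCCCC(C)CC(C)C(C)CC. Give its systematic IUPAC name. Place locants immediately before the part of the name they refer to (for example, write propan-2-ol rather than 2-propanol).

The longest continuous carbon chain has 11 atoms, so the parent hydride is undecane.
The numbering direction is chosen so that the substituent locant set {3,4,6} is lower than {6,8,9} at the first point of difference.
This places methyl groups at C-3 and C-4 and C-6.
The name is 3,4,6-trimethylundecane.

3,4,6-trimethylundecane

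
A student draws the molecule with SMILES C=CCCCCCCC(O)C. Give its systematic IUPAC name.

dec-9-en-2-ol

The longest carbon chain that includes the –OH group and the multiple bond has 10 carbons, so the parent hydride is decane.
An alcohol (–OH) is the principal characteristic group, giving the suffix -ol.
A C=C double bond in the chain gives the infix -ene-.
The numbering direction is chosen so that numbering from this end puts the hydroxyl group at C-2 rather than C-9.
This places the hydroxyl at C-2; the double bond between C-9 and C-10.
The name is dec-9-en-2-ol.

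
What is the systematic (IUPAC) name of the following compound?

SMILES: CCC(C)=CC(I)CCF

The longest chain bearing the multiple bond is 7 carbons long (heptane).
The chain contains a C=C double bond, so the unsaturation ending is -ene.
Choose the numbering such that numbering from this end puts the double bond at C-3 rather than C-4.
That gives the double bond between C-3 and C-4; a fluoro group at C-7; an iodo group at C-5; a methyl group at C-3.
Substituent prefixes are cited in alphabetical order (multiplying prefixes like di-/tri- are ignored for ordering).
Assembling the pieces gives 7-fluoro-5-iodo-3-methylhept-3-ene.

7-fluoro-5-iodo-3-methylhept-3-ene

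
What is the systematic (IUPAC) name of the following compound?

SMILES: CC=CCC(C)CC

5-methylhept-2-ene

The longest chain bearing the multiple bond is 7 carbons long (heptane).
A C=C double bond in the chain gives the infix -ene-.
Choose the numbering such that numbering from this end puts the double bond at C-2 rather than C-5.
With this numbering: the double bond between C-2 and C-3; a methyl group at C-5.
The name is 5-methylhept-2-ene.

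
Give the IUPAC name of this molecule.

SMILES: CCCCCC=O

The longest carbon chain that includes the –CHO group has 6 carbons, so the parent hydride is hexane.
An aldehyde (terminal –CHO) is the principal characteristic group, giving the suffix -al.
The numbering direction is chosen so that the aldehyde carbon is C-1 by definition.
Putting it together: hexanal.

hexanal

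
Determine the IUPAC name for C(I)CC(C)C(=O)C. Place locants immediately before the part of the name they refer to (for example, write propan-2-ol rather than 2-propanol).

5-iodo-3-methylpentan-2-one

The longest carbon chain that includes the carbonyl has 5 carbons, so the parent hydride is pentane.
The highest-priority functional group is a ketone (C=O on an internal carbon), so the name ends in -one.
The numbering direction is chosen so that numbering from this end puts the carbonyl group at C-2 rather than C-4.
This places the carbonyl at C-2; an iodo group at C-5; a methyl group at C-3.
The substituents are ordered alphabetically, ignoring any di-/tri- multipliers.
Putting it together: 5-iodo-3-methylpentan-2-one.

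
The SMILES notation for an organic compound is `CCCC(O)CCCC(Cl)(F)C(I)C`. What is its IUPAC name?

8-chloro-8-fluoro-9-iododecan-4-ol

Counting along the main chain through the –OH group gives 10 carbons: the parent is decane.
An alcohol (–OH) is the principal characteristic group, giving the suffix -ol.
The numbering direction is chosen so that numbering from this end puts the hydroxyl group at C-4 rather than C-7.
That gives the hydroxyl at C-4; a chloro group at C-8; a fluoro group at C-8; an iodo group at C-9.
Substituent prefixes are cited in alphabetical order (multiplying prefixes like di-/tri- are ignored for ordering).
The name is 8-chloro-8-fluoro-9-iododecan-4-ol.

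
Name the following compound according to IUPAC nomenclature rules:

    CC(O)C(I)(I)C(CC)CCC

The longest chain bearing the –OH group is 7 carbons long (heptane).
The principal characteristic group is an alcohol (–OH), named with the suffix -ol.
Choose the numbering such that numbering from this end puts the hydroxyl group at C-2 rather than C-6.
This places the hydroxyl at C-2; an ethyl group at C-4; two iodo groups at C-3.
Prefixes are listed alphabetically: ethyl, iodo.
Putting it together: 4-ethyl-3,3-diiodoheptan-2-ol.

4-ethyl-3,3-diiodoheptan-2-ol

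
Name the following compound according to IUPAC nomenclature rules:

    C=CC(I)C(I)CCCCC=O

The longest chain bearing the –CHO group and the multiple bond is 9 carbons long (nonane).
The principal characteristic group is an aldehyde (terminal –CHO), named with the suffix -al.
There is one C=C double bond, indicated by the ending -ene.
The numbering direction is chosen so that the aldehyde carbon is C-1 by definition.
That gives the double bond between C-8 and C-9; iodo groups at C-6 and C-7.
The name is 6,7-diiodonon-8-enal.

6,7-diiodonon-8-enal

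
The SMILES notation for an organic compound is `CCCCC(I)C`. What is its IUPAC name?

2-iodohexane

The longest carbon chain is 6 atoms: the parent is hexane.
Number the chain so that the substituent locant set {2} is lower than {5} at the first point of difference.
That gives an iodo group at C-2.
Assembling the pieces gives 2-iodohexane.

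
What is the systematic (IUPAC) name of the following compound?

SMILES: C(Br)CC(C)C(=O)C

Counting along the main chain through the carbonyl gives 5 carbons: the parent is pentane.
A ketone (C=O on an internal carbon) is the principal characteristic group, giving the suffix -one.
Choose the numbering such that numbering from this end puts the carbonyl group at C-2 rather than C-4.
With this numbering: the carbonyl at C-2; a bromo group at C-5; a methyl group at C-3.
Substituent prefixes are cited in alphabetical order (multiplying prefixes like di-/tri- are ignored for ordering).
Assembling the pieces gives 5-bromo-3-methylpentan-2-one.

5-bromo-3-methylpentan-2-one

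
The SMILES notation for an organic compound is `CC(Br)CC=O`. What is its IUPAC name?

3-bromobutanal

The longest carbon chain that includes the –CHO group has 4 carbons, so the parent hydride is butane.
An aldehyde (terminal –CHO) is the principal characteristic group, giving the suffix -al.
Number the chain so that the aldehyde carbon is C-1 by definition.
This places a bromo group at C-3.
The name is 3-bromobutanal.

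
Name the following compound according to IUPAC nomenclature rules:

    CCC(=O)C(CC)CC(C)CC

The longest chain bearing the carbonyl is 8 carbons long (octane).
The principal characteristic group is a ketone (C=O on an internal carbon), named with the suffix -one.
Number the chain so that numbering from this end puts the carbonyl group at C-3 rather than C-6.
That gives the carbonyl at C-3; an ethyl group at C-4; a methyl group at C-6.
Substituent prefixes are cited in alphabetical order (multiplying prefixes like di-/tri- are ignored for ordering).
The name is 4-ethyl-6-methyloctan-3-one.

4-ethyl-6-methyloctan-3-one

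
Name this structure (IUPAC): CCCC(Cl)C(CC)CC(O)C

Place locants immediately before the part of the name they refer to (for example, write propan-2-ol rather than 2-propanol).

Counting along the main chain through the –OH group gives 8 carbons: the parent is octane.
An alcohol (–OH) is the principal characteristic group, giving the suffix -ol.
The numbering direction is chosen so that numbering from this end puts the hydroxyl group at C-2 rather than C-7.
That gives the hydroxyl at C-2; a chloro group at C-5; an ethyl group at C-4.
The substituents are ordered alphabetically, ignoring any di-/tri- multipliers.
Putting it together: 5-chloro-4-ethyloctan-2-ol.

5-chloro-4-ethyloctan-2-ol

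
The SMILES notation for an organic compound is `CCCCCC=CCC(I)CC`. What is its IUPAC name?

3-iodoundec-5-ene

The longest carbon chain that includes the multiple bond has 11 carbons, so the parent hydride is undecane.
There is one C=C double bond, indicated by the ending -ene.
Number the chain so that numbering from this end puts the double bond at C-5 rather than C-6.
With this numbering: the double bond between C-5 and C-6; an iodo group at C-3.
Putting it together: 3-iodoundec-5-ene.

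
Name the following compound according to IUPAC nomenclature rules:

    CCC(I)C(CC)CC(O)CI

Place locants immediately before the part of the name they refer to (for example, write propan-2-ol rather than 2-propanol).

4-ethyl-1,5-diiodoheptan-2-ol

The longest carbon chain that includes the –OH group has 7 carbons, so the parent hydride is heptane.
The highest-priority functional group is an alcohol (–OH), so the name ends in -ol.
Number the chain so that numbering from this end puts the hydroxyl group at C-2 rather than C-6.
This places the hydroxyl at C-2; an ethyl group at C-4; iodo groups at C-1 and C-5.
Substituent prefixes are cited in alphabetical order (multiplying prefixes like di-/tri- are ignored for ordering).
The name is 4-ethyl-1,5-diiodoheptan-2-ol.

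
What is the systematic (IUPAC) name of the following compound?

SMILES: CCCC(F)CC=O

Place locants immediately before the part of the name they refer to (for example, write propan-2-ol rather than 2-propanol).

3-fluorohexanal

Counting along the main chain through the –CHO group gives 6 carbons: the parent is hexane.
The highest-priority functional group is an aldehyde (terminal –CHO), so the name ends in -al.
Number the chain so that the aldehyde carbon is C-1 by definition.
This places a fluoro group at C-3.
Putting it together: 3-fluorohexanal.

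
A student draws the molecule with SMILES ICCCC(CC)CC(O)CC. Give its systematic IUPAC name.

The longest chain bearing the –OH group is 8 carbons long (octane).
An alcohol (–OH) is the principal characteristic group, giving the suffix -ol.
The numbering direction is chosen so that numbering from this end puts the hydroxyl group at C-3 rather than C-6.
This places the hydroxyl at C-3; an ethyl group at C-5; an iodo group at C-8.
Substituent prefixes are cited in alphabetical order (multiplying prefixes like di-/tri- are ignored for ordering).
The name is 5-ethyl-8-iodooctan-3-ol.

5-ethyl-8-iodooctan-3-ol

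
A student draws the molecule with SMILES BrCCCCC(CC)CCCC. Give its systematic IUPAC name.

1-bromo-5-ethylnonane

The longest carbon chain is 9 atoms: the parent is nonane.
The numbering direction is chosen so that the substituent locant set {1,5} is lower than {5,9} at the first point of difference.
With this numbering: a bromo group at C-1; an ethyl group at C-5.
The substituents are ordered alphabetically, ignoring any di-/tri- multipliers.
Assembling the pieces gives 1-bromo-5-ethylnonane.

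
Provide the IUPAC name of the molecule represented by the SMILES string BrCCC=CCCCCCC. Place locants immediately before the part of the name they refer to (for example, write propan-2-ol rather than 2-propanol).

Counting along the main chain through the multiple bond gives 10 carbons: the parent is decane.
A C=C double bond in the chain gives the infix -ene-.
Number the chain so that numbering from this end puts the double bond at C-3 rather than C-7.
That gives the double bond between C-3 and C-4; a bromo group at C-1.
The name is 1-bromodec-3-ene.

1-bromodec-3-ene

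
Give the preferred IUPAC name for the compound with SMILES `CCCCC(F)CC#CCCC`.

The longest carbon chain that includes the multiple bond has 11 carbons, so the parent hydride is undecane.
There is one C≡C triple bond, indicated by the ending -yne.
Choose the numbering such that numbering from this end puts the triple bond at C-4 rather than C-7.
That gives the triple bond between C-4 and C-5; a fluoro group at C-7.
Assembling the pieces gives 7-fluoroundec-4-yne.

7-fluoroundec-4-yne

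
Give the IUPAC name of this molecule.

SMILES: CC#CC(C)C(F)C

Counting along the main chain through the multiple bond gives 6 carbons: the parent is hexane.
A C≡C triple bond in the chain gives the infix -yne-.
Number the chain so that numbering from this end puts the triple bond at C-2 rather than C-4.
This places the triple bond between C-2 and C-3; a fluoro group at C-5; a methyl group at C-4.
Prefixes are listed alphabetically: fluoro, methyl.
The name is 5-fluoro-4-methylhex-2-yne.

5-fluoro-4-methylhex-2-yne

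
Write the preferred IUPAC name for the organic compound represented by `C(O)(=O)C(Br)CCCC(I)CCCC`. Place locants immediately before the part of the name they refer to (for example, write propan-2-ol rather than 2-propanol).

2-bromo-6-iododecanoic acid

The longest carbon chain that includes the –COOH group has 10 carbons, so the parent hydride is decane.
The highest-priority functional group is a carboxylic acid (terminal –COOH), so the name ends in -oic acid.
Choose the numbering such that the carboxylic acid carbon is C-1 by definition.
With this numbering: a bromo group at C-2; an iodo group at C-6.
Substituent prefixes are cited in alphabetical order (multiplying prefixes like di-/tri- are ignored for ordering).
Assembling the pieces gives 2-bromo-6-iododecanoic acid.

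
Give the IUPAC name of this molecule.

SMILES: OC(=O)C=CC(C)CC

The longest carbon chain that includes the –COOH group and the multiple bond has 6 carbons, so the parent hydride is hexane.
A carboxylic acid (terminal –COOH) is the principal characteristic group, giving the suffix -oic acid.
A C=C double bond in the chain gives the infix -ene-.
Choose the numbering such that the carboxylic acid carbon is C-1 by definition.
With this numbering: the double bond between C-2 and C-3; a methyl group at C-4.
Assembling the pieces gives 4-methylhex-2-enoic acid.

4-methylhex-2-enoic acid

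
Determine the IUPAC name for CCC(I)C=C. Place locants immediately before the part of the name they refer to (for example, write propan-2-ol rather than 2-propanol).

Counting along the main chain through the multiple bond gives 5 carbons: the parent is pentane.
There is one C=C double bond, indicated by the ending -ene.
Number the chain so that numbering from this end puts the double bond at C-1 rather than C-4.
This places the double bond between C-1 and C-2; an iodo group at C-3.
The name is 3-iodopent-1-ene.

3-iodopent-1-ene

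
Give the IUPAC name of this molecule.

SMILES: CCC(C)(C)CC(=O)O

3,3-dimethylpentanoic acid

The longest carbon chain that includes the –COOH group has 5 carbons, so the parent hydride is pentane.
A carboxylic acid (terminal –COOH) is the principal characteristic group, giving the suffix -oic acid.
The numbering direction is chosen so that the carboxylic acid carbon is C-1 by definition.
This places two methyl groups at C-3.
The name is 3,3-dimethylpentanoic acid.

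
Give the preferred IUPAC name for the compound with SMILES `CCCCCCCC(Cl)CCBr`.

1-bromo-3-chlorodecane

The longest continuous carbon chain has 10 atoms, so the parent hydride is decane.
The numbering direction is chosen so that the substituent locant set {1,3} is lower than {8,10} at the first point of difference.
This places a bromo group at C-1; a chloro group at C-3.
The substituents are ordered alphabetically, ignoring any di-/tri- multipliers.
The name is 1-bromo-3-chlorodecane.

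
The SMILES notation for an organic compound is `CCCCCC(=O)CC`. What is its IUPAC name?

Counting along the main chain through the carbonyl gives 8 carbons: the parent is octane.
The highest-priority functional group is a ketone (C=O on an internal carbon), so the name ends in -one.
The numbering direction is chosen so that numbering from this end puts the carbonyl group at C-3 rather than C-6.
This places the carbonyl at C-3.
The name is octan-3-one.

octan-3-one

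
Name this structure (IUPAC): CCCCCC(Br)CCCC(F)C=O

The longest carbon chain that includes the –CHO group has 11 carbons, so the parent hydride is undecane.
The principal characteristic group is an aldehyde (terminal –CHO), named with the suffix -al.
Number the chain so that the aldehyde carbon is C-1 by definition.
With this numbering: a bromo group at C-6; a fluoro group at C-2.
The substituents are ordered alphabetically, ignoring any di-/tri- multipliers.
The name is 6-bromo-2-fluoroundecanal.

6-bromo-2-fluoroundecanal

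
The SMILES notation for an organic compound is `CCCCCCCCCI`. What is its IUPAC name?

1-iodononane

The parent chain contains 9 carbons (nonane).
Choose the numbering such that the substituent locant set {1} is lower than {9} at the first point of difference.
With this numbering: an iodo group at C-1.
The name is 1-iodononane.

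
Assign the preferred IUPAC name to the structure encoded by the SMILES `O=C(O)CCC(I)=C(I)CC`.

The longest carbon chain that includes the –COOH group and the multiple bond has 7 carbons, so the parent hydride is heptane.
The highest-priority functional group is a carboxylic acid (terminal –COOH), so the name ends in -oic acid.
A C=C double bond in the chain gives the infix -ene-.
Number the chain so that the carboxylic acid carbon is C-1 by definition.
That gives the double bond between C-4 and C-5; iodo groups at C-4 and C-5.
The name is 4,5-diiodohept-4-enoic acid.

4,5-diiodohept-4-enoic acid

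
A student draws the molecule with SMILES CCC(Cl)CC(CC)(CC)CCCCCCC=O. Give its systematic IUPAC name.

Counting along the main chain through the –CHO group gives 12 carbons: the parent is dodecane.
The highest-priority functional group is an aldehyde (terminal –CHO), so the name ends in -al.
Number the chain so that the aldehyde carbon is C-1 by definition.
With this numbering: a chloro group at C-10; two ethyl groups at C-8.
Substituent prefixes are cited in alphabetical order (multiplying prefixes like di-/tri- are ignored for ordering).
Assembling the pieces gives 10-chloro-8,8-diethyldodecanal.

10-chloro-8,8-diethyldodecanal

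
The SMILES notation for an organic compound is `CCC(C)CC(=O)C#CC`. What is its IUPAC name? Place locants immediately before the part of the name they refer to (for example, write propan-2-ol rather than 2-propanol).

6-methyloct-2-yn-4-one

The longest carbon chain that includes the carbonyl and the multiple bond has 8 carbons, so the parent hydride is octane.
A ketone (C=O on an internal carbon) is the principal characteristic group, giving the suffix -one.
The chain contains a C≡C triple bond, so the unsaturation ending is -yne.
Number the chain so that numbering from this end puts the carbonyl group at C-4 rather than C-5.
This places the carbonyl at C-4; the triple bond between C-2 and C-3; a methyl group at C-6.
Putting it together: 6-methyloct-2-yn-4-one.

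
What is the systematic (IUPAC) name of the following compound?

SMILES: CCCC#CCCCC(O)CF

1-fluorodec-6-yn-2-ol

The longest chain bearing the –OH group and the multiple bond is 10 carbons long (decane).
An alcohol (–OH) is the principal characteristic group, giving the suffix -ol.
A C≡C triple bond in the chain gives the infix -yne-.
Choose the numbering such that numbering from this end puts the hydroxyl group at C-2 rather than C-9.
With this numbering: the hydroxyl at C-2; the triple bond between C-6 and C-7; a fluoro group at C-1.
Putting it together: 1-fluorodec-6-yn-2-ol.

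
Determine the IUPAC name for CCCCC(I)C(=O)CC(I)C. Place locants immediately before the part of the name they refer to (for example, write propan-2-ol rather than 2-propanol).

Counting along the main chain through the carbonyl gives 9 carbons: the parent is nonane.
A ketone (C=O on an internal carbon) is the principal characteristic group, giving the suffix -one.
Choose the numbering such that numbering from this end puts the carbonyl group at C-4 rather than C-6.
That gives the carbonyl at C-4; iodo groups at C-2 and C-5.
Assembling the pieces gives 2,5-diiodononan-4-one.

2,5-diiodononan-4-one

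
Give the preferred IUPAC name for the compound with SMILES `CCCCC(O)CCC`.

The longest carbon chain that includes the –OH group has 8 carbons, so the parent hydride is octane.
An alcohol (–OH) is the principal characteristic group, giving the suffix -ol.
Choose the numbering such that numbering from this end puts the hydroxyl group at C-4 rather than C-5.
This places the hydroxyl at C-4.
The name is octan-4-ol.

octan-4-ol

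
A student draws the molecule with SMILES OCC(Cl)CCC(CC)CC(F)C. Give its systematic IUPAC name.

2-chloro-5-ethyl-7-fluorooctan-1-ol

The longest carbon chain that includes the –OH group has 8 carbons, so the parent hydride is octane.
The highest-priority functional group is an alcohol (–OH), so the name ends in -ol.
The numbering direction is chosen so that numbering from this end puts the hydroxyl group at C-1 rather than C-8.
That gives the hydroxyl at C-1; a chloro group at C-2; an ethyl group at C-5; a fluoro group at C-7.
Prefixes are listed alphabetically: chloro, ethyl, fluoro.
Putting it together: 2-chloro-5-ethyl-7-fluorooctan-1-ol.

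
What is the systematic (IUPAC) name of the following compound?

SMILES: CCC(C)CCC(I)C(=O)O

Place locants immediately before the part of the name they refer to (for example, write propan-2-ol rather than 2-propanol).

Counting along the main chain through the –COOH group gives 7 carbons: the parent is heptane.
The highest-priority functional group is a carboxylic acid (terminal –COOH), so the name ends in -oic acid.
The numbering direction is chosen so that the carboxylic acid carbon is C-1 by definition.
That gives an iodo group at C-2; a methyl group at C-5.
Substituent prefixes are cited in alphabetical order (multiplying prefixes like di-/tri- are ignored for ordering).
The name is 2-iodo-5-methylheptanoic acid.

2-iodo-5-methylheptanoic acid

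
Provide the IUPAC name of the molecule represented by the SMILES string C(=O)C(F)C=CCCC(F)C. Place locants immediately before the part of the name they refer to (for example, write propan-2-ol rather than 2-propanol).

The longest carbon chain that includes the –CHO group and the multiple bond has 8 carbons, so the parent hydride is octane.
The principal characteristic group is an aldehyde (terminal –CHO), named with the suffix -al.
There is one C=C double bond, indicated by the ending -ene.
The numbering direction is chosen so that the aldehyde carbon is C-1 by definition.
That gives the double bond between C-3 and C-4; fluoro groups at C-2 and C-7.
The name is 2,7-difluorooct-3-enal.

2,7-difluorooct-3-enal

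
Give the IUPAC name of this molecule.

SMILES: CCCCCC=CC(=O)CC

Counting along the main chain through the carbonyl and the multiple bond gives 10 carbons: the parent is decane.
A ketone (C=O on an internal carbon) is the principal characteristic group, giving the suffix -one.
The chain contains a C=C double bond, so the unsaturation ending is -ene.
Number the chain so that numbering from this end puts the carbonyl group at C-3 rather than C-8.
That gives the carbonyl at C-3; the double bond between C-4 and C-5.
Putting it together: dec-4-en-3-one.

dec-4-en-3-one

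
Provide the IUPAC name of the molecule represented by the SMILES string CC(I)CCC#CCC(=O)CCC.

The longest carbon chain that includes the carbonyl and the multiple bond has 11 carbons, so the parent hydride is undecane.
A ketone (C=O on an internal carbon) is the principal characteristic group, giving the suffix -one.
The chain contains a C≡C triple bond, so the unsaturation ending is -yne.
Number the chain so that numbering from this end puts the carbonyl group at C-4 rather than C-8.
With this numbering: the carbonyl at C-4; the triple bond between C-6 and C-7; an iodo group at C-10.
The name is 10-iodoundec-6-yn-4-one.

10-iodoundec-6-yn-4-one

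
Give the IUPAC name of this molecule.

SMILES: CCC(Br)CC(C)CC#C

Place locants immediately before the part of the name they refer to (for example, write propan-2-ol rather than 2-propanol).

6-bromo-4-methyloct-1-yne

The longest carbon chain that includes the multiple bond has 8 carbons, so the parent hydride is octane.
A C≡C triple bond in the chain gives the infix -yne-.
Choose the numbering such that numbering from this end puts the triple bond at C-1 rather than C-7.
This places the triple bond between C-1 and C-2; a bromo group at C-6; a methyl group at C-4.
The substituents are ordered alphabetically, ignoring any di-/tri- multipliers.
Assembling the pieces gives 6-bromo-4-methyloct-1-yne.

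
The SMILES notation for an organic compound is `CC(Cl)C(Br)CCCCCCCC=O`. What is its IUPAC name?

The longest carbon chain that includes the –CHO group has 11 carbons, so the parent hydride is undecane.
The principal characteristic group is an aldehyde (terminal –CHO), named with the suffix -al.
Choose the numbering such that the aldehyde carbon is C-1 by definition.
This places a bromo group at C-9; a chloro group at C-10.
The substituents are ordered alphabetically, ignoring any di-/tri- multipliers.
Assembling the pieces gives 9-bromo-10-chloroundecanal.

9-bromo-10-chloroundecanal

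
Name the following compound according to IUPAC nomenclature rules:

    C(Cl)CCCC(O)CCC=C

Counting along the main chain through the –OH group and the multiple bond gives 9 carbons: the parent is nonane.
The principal characteristic group is an alcohol (–OH), named with the suffix -ol.
A C=C double bond in the chain gives the infix -ene-.
The numbering direction is chosen so that numbering from this end puts the double bond at C-1 rather than C-8.
That gives the hydroxyl at C-5; the double bond between C-1 and C-2; a chloro group at C-9.
The name is 9-chloronon-1-en-5-ol.

9-chloronon-1-en-5-ol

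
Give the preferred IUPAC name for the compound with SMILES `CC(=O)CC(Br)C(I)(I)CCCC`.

The longest chain bearing the carbonyl is 9 carbons long (nonane).
The principal characteristic group is a ketone (C=O on an internal carbon), named with the suffix -one.
Number the chain so that numbering from this end puts the carbonyl group at C-2 rather than C-8.
This places the carbonyl at C-2; a bromo group at C-4; two iodo groups at C-5.
The substituents are ordered alphabetically, ignoring any di-/tri- multipliers.
Assembling the pieces gives 4-bromo-5,5-diiodononan-2-one.

4-bromo-5,5-diiodononan-2-one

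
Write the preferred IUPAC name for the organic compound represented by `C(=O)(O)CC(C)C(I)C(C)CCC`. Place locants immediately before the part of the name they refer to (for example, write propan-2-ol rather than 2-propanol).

The longest chain bearing the –COOH group is 8 carbons long (octane).
The highest-priority functional group is a carboxylic acid (terminal –COOH), so the name ends in -oic acid.
The numbering direction is chosen so that the carboxylic acid carbon is C-1 by definition.
With this numbering: an iodo group at C-4; methyl groups at C-3 and C-5.
Substituent prefixes are cited in alphabetical order (multiplying prefixes like di-/tri- are ignored for ordering).
Putting it together: 4-iodo-3,5-dimethyloctanoic acid.

4-iodo-3,5-dimethyloctanoic acid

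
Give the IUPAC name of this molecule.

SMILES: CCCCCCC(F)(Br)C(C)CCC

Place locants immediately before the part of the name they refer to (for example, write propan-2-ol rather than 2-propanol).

The longest continuous carbon chain has 11 atoms, so the parent hydride is undecane.
The numbering direction is chosen so that the substituent locant set {4,5,5} is lower than {7,7,8} at the first point of difference.
This places a bromo group at C-5; a fluoro group at C-5; a methyl group at C-4.
Prefixes are listed alphabetically: bromo, fluoro, methyl.
Putting it together: 5-bromo-5-fluoro-4-methylundecane.

5-bromo-5-fluoro-4-methylundecane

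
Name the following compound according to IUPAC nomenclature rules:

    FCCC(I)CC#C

6-fluoro-4-iodohex-1-yne

The longest carbon chain that includes the multiple bond has 6 carbons, so the parent hydride is hexane.
There is one C≡C triple bond, indicated by the ending -yne.
The numbering direction is chosen so that numbering from this end puts the triple bond at C-1 rather than C-5.
That gives the triple bond between C-1 and C-2; a fluoro group at C-6; an iodo group at C-4.
The substituents are ordered alphabetically, ignoring any di-/tri- multipliers.
The name is 6-fluoro-4-iodohex-1-yne.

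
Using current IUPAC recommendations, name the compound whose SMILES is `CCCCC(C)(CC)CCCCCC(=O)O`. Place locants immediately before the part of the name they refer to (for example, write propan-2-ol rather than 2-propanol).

7-ethyl-7-methylundecanoic acid

Counting along the main chain through the –COOH group gives 11 carbons: the parent is undecane.
The highest-priority functional group is a carboxylic acid (terminal –COOH), so the name ends in -oic acid.
Choose the numbering such that the carboxylic acid carbon is C-1 by definition.
With this numbering: an ethyl group at C-7; a methyl group at C-7.
Prefixes are listed alphabetically: ethyl, methyl.
Putting it together: 7-ethyl-7-methylundecanoic acid.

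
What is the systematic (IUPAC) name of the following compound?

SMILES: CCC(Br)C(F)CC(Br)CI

The longest continuous carbon chain has 7 atoms, so the parent hydride is heptane.
Choose the numbering such that the substituent locant set {1,2,4,5} is lower than {3,4,6,7} at the first point of difference.
With this numbering: bromo groups at C-2 and C-5; a fluoro group at C-4; an iodo group at C-1.
Substituent prefixes are cited in alphabetical order (multiplying prefixes like di-/tri- are ignored for ordering).
The name is 2,5-dibromo-4-fluoro-1-iodoheptane.

2,5-dibromo-4-fluoro-1-iodoheptane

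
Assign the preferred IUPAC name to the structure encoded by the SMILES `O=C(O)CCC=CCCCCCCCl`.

The longest chain bearing the –COOH group and the multiple bond is 11 carbons long (undecane).
A carboxylic acid (terminal –COOH) is the principal characteristic group, giving the suffix -oic acid.
The chain contains a C=C double bond, so the unsaturation ending is -ene.
The numbering direction is chosen so that the carboxylic acid carbon is C-1 by definition.
That gives the double bond between C-4 and C-5; a chloro group at C-11.
Assembling the pieces gives 11-chloroundec-4-enoic acid.

11-chloroundec-4-enoic acid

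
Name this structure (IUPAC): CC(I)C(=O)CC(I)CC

2,5-diiodoheptan-3-one

The longest chain bearing the carbonyl is 7 carbons long (heptane).
The principal characteristic group is a ketone (C=O on an internal carbon), named with the suffix -one.
Choose the numbering such that numbering from this end puts the carbonyl group at C-3 rather than C-5.
With this numbering: the carbonyl at C-3; iodo groups at C-2 and C-5.
The name is 2,5-diiodoheptan-3-one.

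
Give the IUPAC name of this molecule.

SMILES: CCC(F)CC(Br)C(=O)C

3-bromo-5-fluoroheptan-2-one

The longest carbon chain that includes the carbonyl has 7 carbons, so the parent hydride is heptane.
The principal characteristic group is a ketone (C=O on an internal carbon), named with the suffix -one.
The numbering direction is chosen so that numbering from this end puts the carbonyl group at C-2 rather than C-6.
With this numbering: the carbonyl at C-2; a bromo group at C-3; a fluoro group at C-5.
Prefixes are listed alphabetically: bromo, fluoro.
Assembling the pieces gives 3-bromo-5-fluoroheptan-2-one.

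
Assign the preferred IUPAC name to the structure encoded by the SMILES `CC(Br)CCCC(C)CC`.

2-bromo-6-methyloctane

The parent chain contains 8 carbons (octane).
Number the chain so that the substituent locant set {2,6} is lower than {3,7} at the first point of difference.
With this numbering: a bromo group at C-2; a methyl group at C-6.
Substituent prefixes are cited in alphabetical order (multiplying prefixes like di-/tri- are ignored for ordering).
Assembling the pieces gives 2-bromo-6-methyloctane.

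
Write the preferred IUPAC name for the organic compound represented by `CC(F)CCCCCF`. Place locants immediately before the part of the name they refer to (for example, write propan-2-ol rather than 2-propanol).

1,6-difluoroheptane

The parent chain contains 7 carbons (heptane).
Number the chain so that the substituent locant set {1,6} is lower than {2,7} at the first point of difference.
This places fluoro groups at C-1 and C-6.
Putting it together: 1,6-difluoroheptane.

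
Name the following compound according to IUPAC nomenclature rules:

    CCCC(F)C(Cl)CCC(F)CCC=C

8-chloro-5,9-difluorododec-1-ene

Counting along the main chain through the multiple bond gives 12 carbons: the parent is dodecane.
There is one C=C double bond, indicated by the ending -ene.
Choose the numbering such that numbering from this end puts the double bond at C-1 rather than C-11.
That gives the double bond between C-1 and C-2; a chloro group at C-8; fluoro groups at C-5 and C-9.
The substituents are ordered alphabetically, ignoring any di-/tri- multipliers.
Assembling the pieces gives 8-chloro-5,9-difluorododec-1-ene.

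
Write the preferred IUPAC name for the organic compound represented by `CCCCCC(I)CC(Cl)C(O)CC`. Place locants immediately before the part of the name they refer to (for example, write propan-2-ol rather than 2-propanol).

4-chloro-6-iodoundecan-3-ol

The longest chain bearing the –OH group is 11 carbons long (undecane).
An alcohol (–OH) is the principal characteristic group, giving the suffix -ol.
The numbering direction is chosen so that numbering from this end puts the hydroxyl group at C-3 rather than C-9.
This places the hydroxyl at C-3; a chloro group at C-4; an iodo group at C-6.
The substituents are ordered alphabetically, ignoring any di-/tri- multipliers.
The name is 4-chloro-6-iodoundecan-3-ol.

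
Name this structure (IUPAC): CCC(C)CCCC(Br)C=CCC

Counting along the main chain through the multiple bond gives 11 carbons: the parent is undecane.
The chain contains a C=C double bond, so the unsaturation ending is -ene.
The numbering direction is chosen so that numbering from this end puts the double bond at C-3 rather than C-8.
That gives the double bond between C-3 and C-4; a bromo group at C-5; a methyl group at C-9.
Prefixes are listed alphabetically: bromo, methyl.
The name is 5-bromo-9-methylundec-3-ene.

5-bromo-9-methylundec-3-ene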